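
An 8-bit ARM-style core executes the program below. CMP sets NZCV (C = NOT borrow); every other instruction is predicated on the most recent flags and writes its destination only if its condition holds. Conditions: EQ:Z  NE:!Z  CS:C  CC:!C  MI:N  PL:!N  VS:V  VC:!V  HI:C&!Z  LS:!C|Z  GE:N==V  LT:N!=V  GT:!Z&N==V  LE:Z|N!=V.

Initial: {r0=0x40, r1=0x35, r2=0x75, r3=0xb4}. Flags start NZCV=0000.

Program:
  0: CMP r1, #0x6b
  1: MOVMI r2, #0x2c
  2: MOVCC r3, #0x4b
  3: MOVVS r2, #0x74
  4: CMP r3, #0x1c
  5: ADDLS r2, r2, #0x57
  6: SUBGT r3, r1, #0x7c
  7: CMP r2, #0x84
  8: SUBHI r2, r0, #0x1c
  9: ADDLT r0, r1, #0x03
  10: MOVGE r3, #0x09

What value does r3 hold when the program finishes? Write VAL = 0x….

VAL = 0x09

[0] flags=1000 → (cmp)
[1] flags=1000 MI?T → r2=0x2c
[2] flags=1000 CC?T → r3=0x4b
[3] flags=1000 VS?F → skip
[4] flags=0010 → (cmp)
[5] flags=0010 LS?F → skip
[6] flags=0010 GT?T → r3=0xb9
[7] flags=1001 → (cmp)
[8] flags=1001 HI?F → skip
[9] flags=1001 LT?F → skip
[10] flags=1001 GE?T → r3=0x09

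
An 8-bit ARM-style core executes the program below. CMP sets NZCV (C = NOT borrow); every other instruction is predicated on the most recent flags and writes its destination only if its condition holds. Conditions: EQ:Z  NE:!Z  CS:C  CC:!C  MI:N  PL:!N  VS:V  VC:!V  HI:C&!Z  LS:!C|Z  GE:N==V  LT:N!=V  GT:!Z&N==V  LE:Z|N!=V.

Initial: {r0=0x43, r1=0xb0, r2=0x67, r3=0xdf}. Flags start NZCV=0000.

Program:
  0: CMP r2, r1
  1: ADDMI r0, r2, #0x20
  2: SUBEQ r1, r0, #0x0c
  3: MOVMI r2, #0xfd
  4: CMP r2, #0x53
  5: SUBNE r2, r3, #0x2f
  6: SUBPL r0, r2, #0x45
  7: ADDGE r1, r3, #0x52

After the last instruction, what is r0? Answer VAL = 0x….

[0] flags=1001 → (cmp)
[1] flags=1001 MI?T → r0=0x87
[2] flags=1001 EQ?F → skip
[3] flags=1001 MI?T → r2=0xfd
[4] flags=1010 → (cmp)
[5] flags=1010 NE?T → r2=0xb0
[6] flags=1010 PL?F → skip
[7] flags=1010 GE?F → skip

VAL = 0x87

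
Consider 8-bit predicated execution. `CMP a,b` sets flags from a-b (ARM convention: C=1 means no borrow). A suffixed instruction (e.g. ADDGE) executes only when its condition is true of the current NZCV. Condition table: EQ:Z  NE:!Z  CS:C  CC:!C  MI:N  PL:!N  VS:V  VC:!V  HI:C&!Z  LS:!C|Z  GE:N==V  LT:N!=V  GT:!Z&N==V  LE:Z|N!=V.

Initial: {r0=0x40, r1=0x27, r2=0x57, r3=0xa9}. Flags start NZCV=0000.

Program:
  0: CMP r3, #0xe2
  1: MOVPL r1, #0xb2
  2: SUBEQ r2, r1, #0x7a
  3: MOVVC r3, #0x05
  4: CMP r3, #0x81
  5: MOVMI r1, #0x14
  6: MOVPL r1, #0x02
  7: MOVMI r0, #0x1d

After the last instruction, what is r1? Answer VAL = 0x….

[0] flags=1000 → (cmp)
[1] flags=1000 PL?F → skip
[2] flags=1000 EQ?F → skip
[3] flags=1000 VC?T → r3=0x05
[4] flags=1001 → (cmp)
[5] flags=1001 MI?T → r1=0x14
[6] flags=1001 PL?F → skip
[7] flags=1001 MI?T → r0=0x1d

VAL = 0x14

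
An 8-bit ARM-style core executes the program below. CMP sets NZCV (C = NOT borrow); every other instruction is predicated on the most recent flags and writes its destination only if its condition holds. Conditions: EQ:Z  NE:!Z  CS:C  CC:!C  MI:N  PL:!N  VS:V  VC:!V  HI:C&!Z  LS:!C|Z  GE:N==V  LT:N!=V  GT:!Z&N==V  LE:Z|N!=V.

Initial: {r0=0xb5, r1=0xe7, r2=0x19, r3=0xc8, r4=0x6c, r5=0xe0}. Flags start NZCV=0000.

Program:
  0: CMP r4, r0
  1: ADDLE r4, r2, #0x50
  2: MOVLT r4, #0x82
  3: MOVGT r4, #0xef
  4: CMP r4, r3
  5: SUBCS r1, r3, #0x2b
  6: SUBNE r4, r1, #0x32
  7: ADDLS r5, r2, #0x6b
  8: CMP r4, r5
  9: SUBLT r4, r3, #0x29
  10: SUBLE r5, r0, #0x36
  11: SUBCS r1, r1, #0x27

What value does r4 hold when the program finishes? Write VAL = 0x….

[0] flags=1001 → (cmp)
[1] flags=1001 LE?F → skip
[2] flags=1001 LT?F → skip
[3] flags=1001 GT?T → r4=0xef
[4] flags=0010 → (cmp)
[5] flags=0010 CS?T → r1=0x9d
[6] flags=0010 NE?T → r4=0x6b
[7] flags=0010 LS?F → skip
[8] flags=1001 → (cmp)
[9] flags=1001 LT?F → skip
[10] flags=1001 LE?F → skip
[11] flags=1001 CS?F → skip

VAL = 0x6b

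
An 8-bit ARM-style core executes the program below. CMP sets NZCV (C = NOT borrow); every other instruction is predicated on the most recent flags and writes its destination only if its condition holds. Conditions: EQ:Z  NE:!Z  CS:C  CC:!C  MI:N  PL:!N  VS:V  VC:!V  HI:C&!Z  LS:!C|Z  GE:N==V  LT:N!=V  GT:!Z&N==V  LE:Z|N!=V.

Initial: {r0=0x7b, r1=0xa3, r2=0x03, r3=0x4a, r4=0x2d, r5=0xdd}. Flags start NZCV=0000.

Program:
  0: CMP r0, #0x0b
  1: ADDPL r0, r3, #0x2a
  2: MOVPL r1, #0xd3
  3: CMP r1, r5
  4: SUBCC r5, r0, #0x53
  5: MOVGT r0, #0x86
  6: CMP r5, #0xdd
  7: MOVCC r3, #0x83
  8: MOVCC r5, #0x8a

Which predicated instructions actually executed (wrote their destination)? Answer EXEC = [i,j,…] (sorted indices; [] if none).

EXEC = [1,2,4,7,8]

[0] flags=0010 → (cmp)
[1] flags=0010 PL?T → r0=0x74
[2] flags=0010 PL?T → r1=0xd3
[3] flags=1000 → (cmp)
[4] flags=1000 CC?T → r5=0x21
[5] flags=1000 GT?F → skip
[6] flags=0000 → (cmp)
[7] flags=0000 CC?T → r3=0x83
[8] flags=0000 CC?T → r5=0x8a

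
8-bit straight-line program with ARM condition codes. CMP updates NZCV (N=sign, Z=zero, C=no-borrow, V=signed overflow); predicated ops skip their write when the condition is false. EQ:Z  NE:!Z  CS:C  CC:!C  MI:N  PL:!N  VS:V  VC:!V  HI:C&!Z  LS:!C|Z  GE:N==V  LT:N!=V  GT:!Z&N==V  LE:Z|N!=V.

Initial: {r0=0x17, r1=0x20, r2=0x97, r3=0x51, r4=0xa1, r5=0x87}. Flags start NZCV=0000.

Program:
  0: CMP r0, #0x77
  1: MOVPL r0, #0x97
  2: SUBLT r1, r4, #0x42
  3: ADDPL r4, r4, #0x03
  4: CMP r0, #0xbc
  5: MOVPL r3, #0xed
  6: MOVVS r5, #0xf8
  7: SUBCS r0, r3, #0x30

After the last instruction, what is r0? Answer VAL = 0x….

[0] flags=1000 → (cmp)
[1] flags=1000 PL?F → skip
[2] flags=1000 LT?T → r1=0x5f
[3] flags=1000 PL?F → skip
[4] flags=0000 → (cmp)
[5] flags=0000 PL?T → r3=0xed
[6] flags=0000 VS?F → skip
[7] flags=0000 CS?F → skip

VAL = 0x17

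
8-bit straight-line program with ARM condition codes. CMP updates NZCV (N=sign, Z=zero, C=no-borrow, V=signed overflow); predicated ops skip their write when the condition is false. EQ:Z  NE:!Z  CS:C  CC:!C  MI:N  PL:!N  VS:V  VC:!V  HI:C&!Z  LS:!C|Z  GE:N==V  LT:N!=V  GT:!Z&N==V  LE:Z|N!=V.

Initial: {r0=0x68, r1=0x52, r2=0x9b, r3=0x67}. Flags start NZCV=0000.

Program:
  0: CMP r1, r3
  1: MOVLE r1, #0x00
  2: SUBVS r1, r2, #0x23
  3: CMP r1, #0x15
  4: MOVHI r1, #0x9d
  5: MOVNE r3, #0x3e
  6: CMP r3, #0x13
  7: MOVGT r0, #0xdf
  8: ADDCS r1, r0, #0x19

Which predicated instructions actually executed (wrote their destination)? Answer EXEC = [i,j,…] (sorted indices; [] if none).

EXEC = [1,5,7,8]

[0] flags=1000 → (cmp)
[1] flags=1000 LE?T → r1=0x00
[2] flags=1000 VS?F → skip
[3] flags=1000 → (cmp)
[4] flags=1000 HI?F → skip
[5] flags=1000 NE?T → r3=0x3e
[6] flags=0010 → (cmp)
[7] flags=0010 GT?T → r0=0xdf
[8] flags=0010 CS?T → r1=0xf8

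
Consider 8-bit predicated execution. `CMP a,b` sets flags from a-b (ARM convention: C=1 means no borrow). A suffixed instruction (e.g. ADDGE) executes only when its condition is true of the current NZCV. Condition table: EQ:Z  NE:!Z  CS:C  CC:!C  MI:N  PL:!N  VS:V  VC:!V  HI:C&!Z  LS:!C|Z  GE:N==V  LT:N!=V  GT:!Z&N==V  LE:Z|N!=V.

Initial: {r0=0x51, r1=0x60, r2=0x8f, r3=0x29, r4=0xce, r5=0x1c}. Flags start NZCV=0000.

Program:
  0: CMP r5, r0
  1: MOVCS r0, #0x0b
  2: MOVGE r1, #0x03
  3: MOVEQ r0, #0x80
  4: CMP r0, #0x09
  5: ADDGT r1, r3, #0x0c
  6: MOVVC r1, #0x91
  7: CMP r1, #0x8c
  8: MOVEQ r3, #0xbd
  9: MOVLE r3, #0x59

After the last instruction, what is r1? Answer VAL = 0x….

VAL = 0x91

[0] flags=1000 → (cmp)
[1] flags=1000 CS?F → skip
[2] flags=1000 GE?F → skip
[3] flags=1000 EQ?F → skip
[4] flags=0010 → (cmp)
[5] flags=0010 GT?T → r1=0x35
[6] flags=0010 VC?T → r1=0x91
[7] flags=0010 → (cmp)
[8] flags=0010 EQ?F → skip
[9] flags=0010 LE?F → skip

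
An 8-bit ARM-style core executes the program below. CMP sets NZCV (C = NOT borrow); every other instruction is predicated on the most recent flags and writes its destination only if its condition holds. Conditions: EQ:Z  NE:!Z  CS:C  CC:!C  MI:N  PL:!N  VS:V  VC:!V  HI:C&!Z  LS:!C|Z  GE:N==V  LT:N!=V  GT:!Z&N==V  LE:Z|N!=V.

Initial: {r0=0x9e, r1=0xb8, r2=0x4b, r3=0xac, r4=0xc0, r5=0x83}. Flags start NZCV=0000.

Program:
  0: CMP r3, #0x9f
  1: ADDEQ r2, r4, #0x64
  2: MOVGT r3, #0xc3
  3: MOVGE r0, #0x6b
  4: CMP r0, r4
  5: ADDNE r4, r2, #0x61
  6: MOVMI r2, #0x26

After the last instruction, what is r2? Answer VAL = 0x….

[0] flags=0010 → (cmp)
[1] flags=0010 EQ?F → skip
[2] flags=0010 GT?T → r3=0xc3
[3] flags=0010 GE?T → r0=0x6b
[4] flags=1001 → (cmp)
[5] flags=1001 NE?T → r4=0xac
[6] flags=1001 MI?T → r2=0x26

VAL = 0x26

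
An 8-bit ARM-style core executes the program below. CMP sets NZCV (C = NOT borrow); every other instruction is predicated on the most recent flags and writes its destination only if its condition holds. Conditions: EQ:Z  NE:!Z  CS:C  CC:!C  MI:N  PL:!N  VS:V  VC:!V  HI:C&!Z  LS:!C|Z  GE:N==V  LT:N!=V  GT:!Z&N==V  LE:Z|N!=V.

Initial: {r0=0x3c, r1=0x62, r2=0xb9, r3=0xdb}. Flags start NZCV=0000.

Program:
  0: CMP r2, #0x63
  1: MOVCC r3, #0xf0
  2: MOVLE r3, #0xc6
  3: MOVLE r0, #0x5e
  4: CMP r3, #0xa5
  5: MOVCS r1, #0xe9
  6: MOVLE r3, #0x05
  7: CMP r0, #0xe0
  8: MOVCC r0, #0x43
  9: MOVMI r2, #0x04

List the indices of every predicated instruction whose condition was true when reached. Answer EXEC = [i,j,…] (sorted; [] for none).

EXEC = [2,3,5,8]

0: ✓ CMP  NZCV=0011
1: · MOVCC
2: ✓ MOVLE  r3←0xc6
3: ✓ MOVLE  r0←0x5e
4: ✓ CMP  NZCV=0010
5: ✓ MOVCS  r1←0xe9
6: · MOVLE
7: ✓ CMP  NZCV=0000
8: ✓ MOVCC  r0←0x43
9: · MOVMI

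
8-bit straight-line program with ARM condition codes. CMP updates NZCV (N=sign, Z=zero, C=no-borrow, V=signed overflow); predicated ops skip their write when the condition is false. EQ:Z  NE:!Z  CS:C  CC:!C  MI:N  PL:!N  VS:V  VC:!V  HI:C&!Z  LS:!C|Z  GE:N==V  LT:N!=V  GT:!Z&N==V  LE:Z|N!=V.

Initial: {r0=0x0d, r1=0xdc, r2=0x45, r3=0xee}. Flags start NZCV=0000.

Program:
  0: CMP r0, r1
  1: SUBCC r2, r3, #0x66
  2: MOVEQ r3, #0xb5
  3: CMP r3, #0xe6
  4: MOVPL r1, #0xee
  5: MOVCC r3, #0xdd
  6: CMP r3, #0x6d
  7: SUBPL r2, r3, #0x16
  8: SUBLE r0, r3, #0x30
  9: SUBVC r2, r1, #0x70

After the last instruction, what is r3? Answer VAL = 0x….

[0] flags=0000 → (cmp)
[1] flags=0000 CC?T → r2=0x88
[2] flags=0000 EQ?F → skip
[3] flags=0010 → (cmp)
[4] flags=0010 PL?T → r1=0xee
[5] flags=0010 CC?F → skip
[6] flags=1010 → (cmp)
[7] flags=1010 PL?F → skip
[8] flags=1010 LE?T → r0=0xbe
[9] flags=1010 VC?T → r2=0x7e

VAL = 0xee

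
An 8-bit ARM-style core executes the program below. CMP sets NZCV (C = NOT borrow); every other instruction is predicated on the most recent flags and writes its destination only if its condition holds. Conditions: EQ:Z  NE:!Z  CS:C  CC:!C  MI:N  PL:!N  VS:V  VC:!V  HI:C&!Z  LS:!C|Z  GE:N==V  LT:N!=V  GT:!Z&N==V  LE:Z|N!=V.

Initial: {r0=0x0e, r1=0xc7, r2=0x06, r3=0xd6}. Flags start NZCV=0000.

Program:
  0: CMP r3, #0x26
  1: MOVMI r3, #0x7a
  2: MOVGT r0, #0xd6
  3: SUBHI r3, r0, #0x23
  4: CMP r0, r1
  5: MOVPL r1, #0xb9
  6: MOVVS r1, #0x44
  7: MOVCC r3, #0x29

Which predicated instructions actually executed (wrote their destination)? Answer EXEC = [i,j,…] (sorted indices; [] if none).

EXEC = [1,3,5,7]

[0] flags=1010 → (cmp)
[1] flags=1010 MI?T → r3=0x7a
[2] flags=1010 GT?F → skip
[3] flags=1010 HI?T → r3=0xeb
[4] flags=0000 → (cmp)
[5] flags=0000 PL?T → r1=0xb9
[6] flags=0000 VS?F → skip
[7] flags=0000 CC?T → r3=0x29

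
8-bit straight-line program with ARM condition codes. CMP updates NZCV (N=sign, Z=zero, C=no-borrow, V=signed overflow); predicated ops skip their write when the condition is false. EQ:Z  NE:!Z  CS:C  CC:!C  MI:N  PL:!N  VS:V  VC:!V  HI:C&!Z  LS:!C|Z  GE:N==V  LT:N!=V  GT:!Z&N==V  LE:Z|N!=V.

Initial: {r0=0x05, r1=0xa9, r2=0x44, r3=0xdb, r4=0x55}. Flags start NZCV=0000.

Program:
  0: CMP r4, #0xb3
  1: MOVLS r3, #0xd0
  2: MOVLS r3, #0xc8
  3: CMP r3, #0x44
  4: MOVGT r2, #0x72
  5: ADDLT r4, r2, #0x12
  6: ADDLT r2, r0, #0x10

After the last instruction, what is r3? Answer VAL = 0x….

VAL = 0xc8

[0] flags=1001 → (cmp)
[1] flags=1001 LS?T → r3=0xd0
[2] flags=1001 LS?T → r3=0xc8
[3] flags=1010 → (cmp)
[4] flags=1010 GT?F → skip
[5] flags=1010 LT?T → r4=0x56
[6] flags=1010 LT?T → r2=0x15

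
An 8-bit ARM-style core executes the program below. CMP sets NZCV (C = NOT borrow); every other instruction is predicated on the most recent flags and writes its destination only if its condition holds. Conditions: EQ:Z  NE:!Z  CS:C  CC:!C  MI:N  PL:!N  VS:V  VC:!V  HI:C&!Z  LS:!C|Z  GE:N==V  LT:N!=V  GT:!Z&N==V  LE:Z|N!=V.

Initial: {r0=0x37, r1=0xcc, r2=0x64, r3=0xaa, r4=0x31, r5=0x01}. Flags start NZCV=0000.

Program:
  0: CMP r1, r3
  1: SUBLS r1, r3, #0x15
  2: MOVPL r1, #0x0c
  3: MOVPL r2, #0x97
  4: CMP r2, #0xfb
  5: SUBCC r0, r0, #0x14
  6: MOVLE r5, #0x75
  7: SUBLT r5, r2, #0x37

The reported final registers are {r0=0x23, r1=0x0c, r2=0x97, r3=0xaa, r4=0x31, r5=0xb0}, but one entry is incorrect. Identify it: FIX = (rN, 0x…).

0: ✓ CMP  NZCV=0010
1: · SUBLS
2: ✓ MOVPL  r1←0x0c
3: ✓ MOVPL  r2←0x97
4: ✓ CMP  NZCV=1000
5: ✓ SUBCC  r0←0x23
6: ✓ MOVLE  r5←0x75
7: ✓ SUBLT  r5←0x60

FIX = (r5, 0x60)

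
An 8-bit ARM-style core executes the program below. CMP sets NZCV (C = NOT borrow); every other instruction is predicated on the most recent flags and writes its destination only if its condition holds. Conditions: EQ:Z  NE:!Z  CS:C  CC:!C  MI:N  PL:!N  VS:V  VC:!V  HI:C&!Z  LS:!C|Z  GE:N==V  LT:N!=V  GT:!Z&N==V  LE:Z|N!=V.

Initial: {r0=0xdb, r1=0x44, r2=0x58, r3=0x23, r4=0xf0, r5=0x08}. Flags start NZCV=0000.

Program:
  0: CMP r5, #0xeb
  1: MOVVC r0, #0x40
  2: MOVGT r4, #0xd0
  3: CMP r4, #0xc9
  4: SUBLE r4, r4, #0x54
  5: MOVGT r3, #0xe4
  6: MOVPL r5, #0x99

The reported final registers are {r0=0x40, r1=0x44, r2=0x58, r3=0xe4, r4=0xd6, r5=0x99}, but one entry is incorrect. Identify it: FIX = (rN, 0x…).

FIX = (r4, 0xd0)

0: ✓ CMP  NZCV=0000
1: ✓ MOVVC  r0←0x40
2: ✓ MOVGT  r4←0xd0
3: ✓ CMP  NZCV=0010
4: · SUBLE
5: ✓ MOVGT  r3←0xe4
6: ✓ MOVPL  r5←0x99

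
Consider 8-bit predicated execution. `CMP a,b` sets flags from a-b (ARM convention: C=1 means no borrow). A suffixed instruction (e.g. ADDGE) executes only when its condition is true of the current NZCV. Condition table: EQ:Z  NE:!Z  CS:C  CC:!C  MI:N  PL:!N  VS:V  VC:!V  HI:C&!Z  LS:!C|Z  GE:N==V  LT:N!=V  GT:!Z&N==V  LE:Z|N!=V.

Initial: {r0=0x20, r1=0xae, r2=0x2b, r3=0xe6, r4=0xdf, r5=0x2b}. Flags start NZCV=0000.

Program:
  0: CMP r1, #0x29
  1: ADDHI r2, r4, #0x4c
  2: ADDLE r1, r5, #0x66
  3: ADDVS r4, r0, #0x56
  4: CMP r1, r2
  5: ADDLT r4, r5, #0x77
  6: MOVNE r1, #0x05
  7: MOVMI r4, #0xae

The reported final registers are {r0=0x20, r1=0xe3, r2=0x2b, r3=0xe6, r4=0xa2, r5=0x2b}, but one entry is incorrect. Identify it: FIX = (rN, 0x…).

FIX = (r1, 0x05)

[0] flags=1010 → (cmp)
[1] flags=1010 HI?T → r2=0x2b
[2] flags=1010 LE?T → r1=0x91
[3] flags=1010 VS?F → skip
[4] flags=0011 → (cmp)
[5] flags=0011 LT?T → r4=0xa2
[6] flags=0011 NE?T → r1=0x05
[7] flags=0011 MI?F → skip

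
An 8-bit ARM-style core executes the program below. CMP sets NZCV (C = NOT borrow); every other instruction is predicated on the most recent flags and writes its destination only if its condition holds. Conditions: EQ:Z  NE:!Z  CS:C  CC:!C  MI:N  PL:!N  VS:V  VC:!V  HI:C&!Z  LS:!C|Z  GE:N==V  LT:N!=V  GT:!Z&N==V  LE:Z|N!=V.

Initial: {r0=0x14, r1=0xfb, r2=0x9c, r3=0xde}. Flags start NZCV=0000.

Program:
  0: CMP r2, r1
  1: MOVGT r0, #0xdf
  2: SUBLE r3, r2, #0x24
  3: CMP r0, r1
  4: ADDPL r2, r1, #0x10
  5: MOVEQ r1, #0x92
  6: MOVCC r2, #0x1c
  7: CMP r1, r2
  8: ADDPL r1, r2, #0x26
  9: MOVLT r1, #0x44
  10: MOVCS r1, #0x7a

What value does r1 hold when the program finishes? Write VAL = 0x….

VAL = 0x7a

[0] flags=1000 → (cmp)
[1] flags=1000 GT?F → skip
[2] flags=1000 LE?T → r3=0x78
[3] flags=0000 → (cmp)
[4] flags=0000 PL?T → r2=0x0b
[5] flags=0000 EQ?F → skip
[6] flags=0000 CC?T → r2=0x1c
[7] flags=1010 → (cmp)
[8] flags=1010 PL?F → skip
[9] flags=1010 LT?T → r1=0x44
[10] flags=1010 CS?T → r1=0x7a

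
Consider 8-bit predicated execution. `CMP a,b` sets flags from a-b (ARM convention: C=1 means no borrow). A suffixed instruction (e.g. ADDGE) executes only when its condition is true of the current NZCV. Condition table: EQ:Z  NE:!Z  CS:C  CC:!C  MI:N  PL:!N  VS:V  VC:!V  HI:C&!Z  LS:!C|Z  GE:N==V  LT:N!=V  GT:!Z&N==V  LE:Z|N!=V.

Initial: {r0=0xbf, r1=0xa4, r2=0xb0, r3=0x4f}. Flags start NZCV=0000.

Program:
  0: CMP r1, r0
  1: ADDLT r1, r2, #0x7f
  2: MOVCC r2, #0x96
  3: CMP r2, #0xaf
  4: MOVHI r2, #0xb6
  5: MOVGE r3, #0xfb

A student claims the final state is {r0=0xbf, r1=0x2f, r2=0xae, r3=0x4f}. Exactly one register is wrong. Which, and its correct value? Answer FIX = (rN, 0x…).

0: ✓ CMP  NZCV=1000
1: ✓ ADDLT  r1←0x2f
2: ✓ MOVCC  r2←0x96
3: ✓ CMP  NZCV=1000
4: · MOVHI
5: · MOVGE

FIX = (r2, 0x96)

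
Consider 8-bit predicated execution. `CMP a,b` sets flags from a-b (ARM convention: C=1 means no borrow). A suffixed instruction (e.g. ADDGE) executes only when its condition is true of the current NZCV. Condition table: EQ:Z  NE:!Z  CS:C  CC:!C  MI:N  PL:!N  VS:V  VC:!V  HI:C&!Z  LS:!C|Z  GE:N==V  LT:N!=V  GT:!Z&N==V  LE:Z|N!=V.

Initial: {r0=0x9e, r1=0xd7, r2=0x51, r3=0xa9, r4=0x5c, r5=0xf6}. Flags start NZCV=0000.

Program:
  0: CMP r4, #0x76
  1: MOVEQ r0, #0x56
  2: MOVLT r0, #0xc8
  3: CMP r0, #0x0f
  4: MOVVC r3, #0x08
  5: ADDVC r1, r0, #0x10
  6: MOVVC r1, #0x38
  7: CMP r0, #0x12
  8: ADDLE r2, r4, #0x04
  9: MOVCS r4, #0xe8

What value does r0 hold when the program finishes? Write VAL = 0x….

[0] flags=1000 → (cmp)
[1] flags=1000 EQ?F → skip
[2] flags=1000 LT?T → r0=0xc8
[3] flags=1010 → (cmp)
[4] flags=1010 VC?T → r3=0x08
[5] flags=1010 VC?T → r1=0xd8
[6] flags=1010 VC?T → r1=0x38
[7] flags=1010 → (cmp)
[8] flags=1010 LE?T → r2=0x60
[9] flags=1010 CS?T → r4=0xe8

VAL = 0xc8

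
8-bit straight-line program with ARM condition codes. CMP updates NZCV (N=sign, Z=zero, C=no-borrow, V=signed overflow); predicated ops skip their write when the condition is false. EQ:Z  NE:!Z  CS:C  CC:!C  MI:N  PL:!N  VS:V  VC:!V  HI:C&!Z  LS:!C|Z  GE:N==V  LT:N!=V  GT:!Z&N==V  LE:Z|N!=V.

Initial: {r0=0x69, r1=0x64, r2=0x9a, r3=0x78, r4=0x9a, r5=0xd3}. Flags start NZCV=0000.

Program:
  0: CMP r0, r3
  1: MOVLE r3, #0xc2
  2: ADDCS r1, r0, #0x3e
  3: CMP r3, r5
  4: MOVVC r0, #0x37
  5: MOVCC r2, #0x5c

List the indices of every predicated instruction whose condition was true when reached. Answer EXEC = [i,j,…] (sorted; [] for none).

0: ✓ CMP  NZCV=1000
1: ✓ MOVLE  r3←0xc2
2: · ADDCS
3: ✓ CMP  NZCV=1000
4: ✓ MOVVC  r0←0x37
5: ✓ MOVCC  r2←0x5c

EXEC = [1,4,5]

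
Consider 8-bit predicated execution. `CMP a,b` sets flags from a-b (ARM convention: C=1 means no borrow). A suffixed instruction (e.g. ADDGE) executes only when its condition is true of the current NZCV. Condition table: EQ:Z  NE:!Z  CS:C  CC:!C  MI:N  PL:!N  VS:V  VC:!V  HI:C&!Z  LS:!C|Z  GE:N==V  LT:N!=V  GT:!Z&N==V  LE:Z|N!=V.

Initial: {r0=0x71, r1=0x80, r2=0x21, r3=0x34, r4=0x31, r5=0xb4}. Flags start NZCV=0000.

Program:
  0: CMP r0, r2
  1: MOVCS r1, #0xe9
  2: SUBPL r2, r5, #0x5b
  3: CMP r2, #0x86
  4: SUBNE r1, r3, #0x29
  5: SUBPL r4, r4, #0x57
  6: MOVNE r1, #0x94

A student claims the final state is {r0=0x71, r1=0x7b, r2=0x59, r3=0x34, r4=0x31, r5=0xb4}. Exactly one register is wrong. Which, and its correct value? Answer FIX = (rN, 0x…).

0: ✓ CMP  NZCV=0010
1: ✓ MOVCS  r1←0xe9
2: ✓ SUBPL  r2←0x59
3: ✓ CMP  NZCV=1001
4: ✓ SUBNE  r1←0x0b
5: · SUBPL
6: ✓ MOVNE  r1←0x94

FIX = (r1, 0x94)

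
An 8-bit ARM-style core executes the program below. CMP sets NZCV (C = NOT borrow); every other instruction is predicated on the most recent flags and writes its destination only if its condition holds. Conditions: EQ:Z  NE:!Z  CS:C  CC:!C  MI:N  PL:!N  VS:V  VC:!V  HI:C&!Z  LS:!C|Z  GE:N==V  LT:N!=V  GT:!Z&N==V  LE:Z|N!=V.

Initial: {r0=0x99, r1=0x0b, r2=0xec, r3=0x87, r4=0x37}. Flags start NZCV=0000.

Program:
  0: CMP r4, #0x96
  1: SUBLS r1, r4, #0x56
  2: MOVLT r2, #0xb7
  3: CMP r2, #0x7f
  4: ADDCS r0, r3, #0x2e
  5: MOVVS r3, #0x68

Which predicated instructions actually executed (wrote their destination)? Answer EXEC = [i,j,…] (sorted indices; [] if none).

[0] flags=1001 → (cmp)
[1] flags=1001 LS?T → r1=0xe1
[2] flags=1001 LT?F → skip
[3] flags=0011 → (cmp)
[4] flags=0011 CS?T → r0=0xb5
[5] flags=0011 VS?T → r3=0x68

EXEC = [1,4,5]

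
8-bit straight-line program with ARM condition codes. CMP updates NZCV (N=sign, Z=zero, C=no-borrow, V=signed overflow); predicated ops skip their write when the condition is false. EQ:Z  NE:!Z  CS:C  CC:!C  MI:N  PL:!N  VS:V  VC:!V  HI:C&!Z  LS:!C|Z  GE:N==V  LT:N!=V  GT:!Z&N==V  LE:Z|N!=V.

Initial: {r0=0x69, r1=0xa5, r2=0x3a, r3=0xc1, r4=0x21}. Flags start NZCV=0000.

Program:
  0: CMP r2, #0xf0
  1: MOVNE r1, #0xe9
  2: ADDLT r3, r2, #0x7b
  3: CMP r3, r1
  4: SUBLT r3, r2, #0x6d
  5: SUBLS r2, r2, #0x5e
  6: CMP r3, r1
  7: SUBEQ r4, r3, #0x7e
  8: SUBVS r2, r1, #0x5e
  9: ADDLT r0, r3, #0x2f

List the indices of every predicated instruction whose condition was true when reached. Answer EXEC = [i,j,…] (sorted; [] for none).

0: ✓ CMP  NZCV=0000
1: ✓ MOVNE  r1←0xe9
2: · ADDLT
3: ✓ CMP  NZCV=1000
4: ✓ SUBLT  r3←0xcd
5: ✓ SUBLS  r2←0xdc
6: ✓ CMP  NZCV=1000
7: · SUBEQ
8: · SUBVS
9: ✓ ADDLT  r0←0xfc

EXEC = [1,4,5,9]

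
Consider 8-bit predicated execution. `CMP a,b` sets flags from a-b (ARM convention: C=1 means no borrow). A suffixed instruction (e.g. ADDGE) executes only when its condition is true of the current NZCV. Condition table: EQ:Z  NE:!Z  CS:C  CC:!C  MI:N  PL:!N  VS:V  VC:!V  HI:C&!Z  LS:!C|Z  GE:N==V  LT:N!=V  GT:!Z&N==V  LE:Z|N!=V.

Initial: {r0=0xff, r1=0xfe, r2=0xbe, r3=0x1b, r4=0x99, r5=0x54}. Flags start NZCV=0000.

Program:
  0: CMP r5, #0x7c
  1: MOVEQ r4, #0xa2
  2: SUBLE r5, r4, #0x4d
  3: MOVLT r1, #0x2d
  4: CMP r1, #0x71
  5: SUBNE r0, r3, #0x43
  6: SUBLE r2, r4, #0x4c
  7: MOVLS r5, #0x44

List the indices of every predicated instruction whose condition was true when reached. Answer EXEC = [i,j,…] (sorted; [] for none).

EXEC = [2,3,5,6,7]

0: ✓ CMP  NZCV=1000
1: · MOVEQ
2: ✓ SUBLE  r5←0x4c
3: ✓ MOVLT  r1←0x2d
4: ✓ CMP  NZCV=1000
5: ✓ SUBNE  r0←0xd8
6: ✓ SUBLE  r2←0x4d
7: ✓ MOVLS  r5←0x44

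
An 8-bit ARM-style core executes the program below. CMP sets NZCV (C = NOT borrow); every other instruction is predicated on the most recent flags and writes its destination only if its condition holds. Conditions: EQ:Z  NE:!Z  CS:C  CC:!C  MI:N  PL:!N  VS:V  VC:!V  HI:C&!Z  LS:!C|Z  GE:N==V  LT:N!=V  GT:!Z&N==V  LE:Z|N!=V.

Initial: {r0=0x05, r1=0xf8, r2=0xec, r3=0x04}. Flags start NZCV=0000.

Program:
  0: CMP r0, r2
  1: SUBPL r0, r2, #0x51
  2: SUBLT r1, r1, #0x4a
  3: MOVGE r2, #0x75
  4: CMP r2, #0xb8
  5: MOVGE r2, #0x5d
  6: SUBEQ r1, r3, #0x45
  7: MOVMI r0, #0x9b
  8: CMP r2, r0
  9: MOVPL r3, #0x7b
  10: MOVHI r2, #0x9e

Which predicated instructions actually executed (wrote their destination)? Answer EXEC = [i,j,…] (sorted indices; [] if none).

EXEC = [1,3,5,7]

[0] flags=0000 → (cmp)
[1] flags=0000 PL?T → r0=0x9b
[2] flags=0000 LT?F → skip
[3] flags=0000 GE?T → r2=0x75
[4] flags=1001 → (cmp)
[5] flags=1001 GE?T → r2=0x5d
[6] flags=1001 EQ?F → skip
[7] flags=1001 MI?T → r0=0x9b
[8] flags=1001 → (cmp)
[9] flags=1001 PL?F → skip
[10] flags=1001 HI?F → skip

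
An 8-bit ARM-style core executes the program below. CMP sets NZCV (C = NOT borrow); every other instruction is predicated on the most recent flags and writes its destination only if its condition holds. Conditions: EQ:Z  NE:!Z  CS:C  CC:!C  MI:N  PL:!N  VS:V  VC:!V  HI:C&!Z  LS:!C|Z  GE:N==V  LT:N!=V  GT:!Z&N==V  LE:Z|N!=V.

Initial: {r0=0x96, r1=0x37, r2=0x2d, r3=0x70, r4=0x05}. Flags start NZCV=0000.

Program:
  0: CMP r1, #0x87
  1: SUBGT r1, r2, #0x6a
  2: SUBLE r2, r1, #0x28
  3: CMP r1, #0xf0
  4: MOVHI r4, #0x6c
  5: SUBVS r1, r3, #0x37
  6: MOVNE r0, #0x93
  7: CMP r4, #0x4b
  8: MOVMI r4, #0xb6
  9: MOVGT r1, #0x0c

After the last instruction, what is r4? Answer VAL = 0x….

VAL = 0xb6

0: ✓ CMP  NZCV=1001
1: ✓ SUBGT  r1←0xc3
2: · SUBLE
3: ✓ CMP  NZCV=1000
4: · MOVHI
5: · SUBVS
6: ✓ MOVNE  r0←0x93
7: ✓ CMP  NZCV=1000
8: ✓ MOVMI  r4←0xb6
9: · MOVGT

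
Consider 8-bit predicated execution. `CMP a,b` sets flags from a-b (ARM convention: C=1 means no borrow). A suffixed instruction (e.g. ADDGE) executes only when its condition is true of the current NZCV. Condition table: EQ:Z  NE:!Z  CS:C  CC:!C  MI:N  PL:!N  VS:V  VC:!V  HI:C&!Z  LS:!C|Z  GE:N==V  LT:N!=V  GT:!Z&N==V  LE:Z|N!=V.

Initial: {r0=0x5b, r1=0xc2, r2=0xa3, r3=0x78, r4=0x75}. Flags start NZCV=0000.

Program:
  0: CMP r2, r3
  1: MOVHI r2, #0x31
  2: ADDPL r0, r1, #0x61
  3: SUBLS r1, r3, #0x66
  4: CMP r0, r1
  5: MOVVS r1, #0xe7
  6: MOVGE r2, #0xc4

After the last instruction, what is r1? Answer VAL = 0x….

0: ✓ CMP  NZCV=0011
1: ✓ MOVHI  r2←0x31
2: ✓ ADDPL  r0←0x23
3: · SUBLS
4: ✓ CMP  NZCV=0000
5: · MOVVS
6: ✓ MOVGE  r2←0xc4

VAL = 0xc2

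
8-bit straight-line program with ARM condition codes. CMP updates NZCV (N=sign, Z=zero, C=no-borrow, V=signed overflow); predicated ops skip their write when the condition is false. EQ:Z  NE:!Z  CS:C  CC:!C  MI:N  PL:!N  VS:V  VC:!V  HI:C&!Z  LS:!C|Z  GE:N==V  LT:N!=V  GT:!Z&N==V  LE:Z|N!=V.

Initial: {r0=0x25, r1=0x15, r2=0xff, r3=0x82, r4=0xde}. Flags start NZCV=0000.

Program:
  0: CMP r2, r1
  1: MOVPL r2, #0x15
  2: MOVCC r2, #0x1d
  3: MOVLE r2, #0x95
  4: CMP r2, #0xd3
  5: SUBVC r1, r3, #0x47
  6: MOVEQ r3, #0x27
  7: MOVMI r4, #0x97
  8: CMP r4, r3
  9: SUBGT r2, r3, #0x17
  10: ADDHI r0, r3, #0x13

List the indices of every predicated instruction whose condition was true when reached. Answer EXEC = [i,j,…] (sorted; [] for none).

EXEC = [3,5,7,9,10]

[0] flags=1010 → (cmp)
[1] flags=1010 PL?F → skip
[2] flags=1010 CC?F → skip
[3] flags=1010 LE?T → r2=0x95
[4] flags=1000 → (cmp)
[5] flags=1000 VC?T → r1=0x3b
[6] flags=1000 EQ?F → skip
[7] flags=1000 MI?T → r4=0x97
[8] flags=0010 → (cmp)
[9] flags=0010 GT?T → r2=0x6b
[10] flags=0010 HI?T → r0=0x95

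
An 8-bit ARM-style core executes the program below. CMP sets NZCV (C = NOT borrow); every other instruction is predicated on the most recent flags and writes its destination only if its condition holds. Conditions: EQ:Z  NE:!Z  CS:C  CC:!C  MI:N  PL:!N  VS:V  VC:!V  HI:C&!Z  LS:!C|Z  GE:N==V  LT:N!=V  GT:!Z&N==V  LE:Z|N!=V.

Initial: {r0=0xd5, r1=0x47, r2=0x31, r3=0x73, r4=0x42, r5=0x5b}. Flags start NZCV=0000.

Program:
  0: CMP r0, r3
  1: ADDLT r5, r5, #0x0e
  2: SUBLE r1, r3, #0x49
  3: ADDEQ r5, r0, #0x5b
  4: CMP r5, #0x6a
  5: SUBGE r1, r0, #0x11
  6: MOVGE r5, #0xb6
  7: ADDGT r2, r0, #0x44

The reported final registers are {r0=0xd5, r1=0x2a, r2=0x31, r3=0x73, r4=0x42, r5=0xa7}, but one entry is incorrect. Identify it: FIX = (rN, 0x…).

FIX = (r5, 0x69)

[0] flags=0011 → (cmp)
[1] flags=0011 LT?T → r5=0x69
[2] flags=0011 LE?T → r1=0x2a
[3] flags=0011 EQ?F → skip
[4] flags=1000 → (cmp)
[5] flags=1000 GE?F → skip
[6] flags=1000 GE?F → skip
[7] flags=1000 GT?F → skip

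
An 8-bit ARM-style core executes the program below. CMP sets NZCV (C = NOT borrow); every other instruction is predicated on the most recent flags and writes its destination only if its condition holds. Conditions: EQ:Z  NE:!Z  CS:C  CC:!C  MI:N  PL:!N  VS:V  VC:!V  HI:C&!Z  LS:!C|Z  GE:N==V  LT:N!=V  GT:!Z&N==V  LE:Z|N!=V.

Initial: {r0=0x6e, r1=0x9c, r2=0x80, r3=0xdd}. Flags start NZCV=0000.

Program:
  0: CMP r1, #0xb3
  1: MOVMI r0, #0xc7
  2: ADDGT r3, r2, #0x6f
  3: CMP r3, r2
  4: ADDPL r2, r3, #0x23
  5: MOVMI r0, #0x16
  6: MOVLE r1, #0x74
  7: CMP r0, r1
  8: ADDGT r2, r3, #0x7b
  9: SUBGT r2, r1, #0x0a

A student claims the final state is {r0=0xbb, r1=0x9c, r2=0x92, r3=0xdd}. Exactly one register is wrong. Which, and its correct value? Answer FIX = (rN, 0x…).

[0] flags=1000 → (cmp)
[1] flags=1000 MI?T → r0=0xc7
[2] flags=1000 GT?F → skip
[3] flags=0010 → (cmp)
[4] flags=0010 PL?T → r2=0x00
[5] flags=0010 MI?F → skip
[6] flags=0010 LE?F → skip
[7] flags=0010 → (cmp)
[8] flags=0010 GT?T → r2=0x58
[9] flags=0010 GT?T → r2=0x92

FIX = (r0, 0xc7)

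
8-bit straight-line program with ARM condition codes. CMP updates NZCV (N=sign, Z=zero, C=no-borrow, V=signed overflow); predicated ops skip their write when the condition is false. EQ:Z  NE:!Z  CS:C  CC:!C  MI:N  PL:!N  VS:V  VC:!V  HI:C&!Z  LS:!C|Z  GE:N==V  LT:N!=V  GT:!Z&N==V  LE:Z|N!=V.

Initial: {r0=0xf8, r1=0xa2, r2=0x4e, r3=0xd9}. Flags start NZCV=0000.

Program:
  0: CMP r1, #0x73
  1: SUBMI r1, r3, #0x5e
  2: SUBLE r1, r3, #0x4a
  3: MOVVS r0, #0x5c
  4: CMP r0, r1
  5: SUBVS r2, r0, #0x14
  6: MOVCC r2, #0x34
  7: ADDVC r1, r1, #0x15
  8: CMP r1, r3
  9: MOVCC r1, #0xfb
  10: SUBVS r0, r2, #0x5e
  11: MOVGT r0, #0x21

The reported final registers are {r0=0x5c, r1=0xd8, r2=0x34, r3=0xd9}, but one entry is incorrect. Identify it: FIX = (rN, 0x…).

[0] flags=0011 → (cmp)
[1] flags=0011 MI?F → skip
[2] flags=0011 LE?T → r1=0x8f
[3] flags=0011 VS?T → r0=0x5c
[4] flags=1001 → (cmp)
[5] flags=1001 VS?T → r2=0x48
[6] flags=1001 CC?T → r2=0x34
[7] flags=1001 VC?F → skip
[8] flags=1000 → (cmp)
[9] flags=1000 CC?T → r1=0xfb
[10] flags=1000 VS?F → skip
[11] flags=1000 GT?F → skip

FIX = (r1, 0xfb)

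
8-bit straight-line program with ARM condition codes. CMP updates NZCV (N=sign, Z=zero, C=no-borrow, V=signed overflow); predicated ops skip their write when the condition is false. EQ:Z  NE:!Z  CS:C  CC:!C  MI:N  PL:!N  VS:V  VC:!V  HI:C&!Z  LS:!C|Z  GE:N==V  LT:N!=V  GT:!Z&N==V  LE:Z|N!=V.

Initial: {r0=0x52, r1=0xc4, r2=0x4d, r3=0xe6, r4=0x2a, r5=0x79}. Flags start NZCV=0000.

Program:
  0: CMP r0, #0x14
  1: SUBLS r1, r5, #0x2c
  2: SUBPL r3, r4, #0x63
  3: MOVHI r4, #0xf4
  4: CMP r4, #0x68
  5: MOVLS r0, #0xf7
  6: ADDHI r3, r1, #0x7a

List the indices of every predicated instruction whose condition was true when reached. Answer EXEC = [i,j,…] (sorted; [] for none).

0: ✓ CMP  NZCV=0010
1: · SUBLS
2: ✓ SUBPL  r3←0xc7
3: ✓ MOVHI  r4←0xf4
4: ✓ CMP  NZCV=1010
5: · MOVLS
6: ✓ ADDHI  r3←0x3e

EXEC = [2,3,6]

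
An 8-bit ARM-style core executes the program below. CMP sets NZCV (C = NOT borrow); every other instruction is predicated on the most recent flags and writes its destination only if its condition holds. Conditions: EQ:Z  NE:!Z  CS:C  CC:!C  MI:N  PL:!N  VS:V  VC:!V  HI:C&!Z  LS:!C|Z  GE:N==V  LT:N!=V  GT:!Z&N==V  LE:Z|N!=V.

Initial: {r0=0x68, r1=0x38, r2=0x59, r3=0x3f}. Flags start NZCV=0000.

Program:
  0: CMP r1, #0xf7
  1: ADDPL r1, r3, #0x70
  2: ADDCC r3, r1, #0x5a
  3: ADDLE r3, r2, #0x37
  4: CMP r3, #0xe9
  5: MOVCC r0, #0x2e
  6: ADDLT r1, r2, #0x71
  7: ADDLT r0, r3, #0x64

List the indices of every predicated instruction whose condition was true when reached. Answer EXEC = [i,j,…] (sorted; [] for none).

EXEC = [1,2,5]

0: ✓ CMP  NZCV=0000
1: ✓ ADDPL  r1←0xaf
2: ✓ ADDCC  r3←0x09
3: · ADDLE
4: ✓ CMP  NZCV=0000
5: ✓ MOVCC  r0←0x2e
6: · ADDLT
7: · ADDLT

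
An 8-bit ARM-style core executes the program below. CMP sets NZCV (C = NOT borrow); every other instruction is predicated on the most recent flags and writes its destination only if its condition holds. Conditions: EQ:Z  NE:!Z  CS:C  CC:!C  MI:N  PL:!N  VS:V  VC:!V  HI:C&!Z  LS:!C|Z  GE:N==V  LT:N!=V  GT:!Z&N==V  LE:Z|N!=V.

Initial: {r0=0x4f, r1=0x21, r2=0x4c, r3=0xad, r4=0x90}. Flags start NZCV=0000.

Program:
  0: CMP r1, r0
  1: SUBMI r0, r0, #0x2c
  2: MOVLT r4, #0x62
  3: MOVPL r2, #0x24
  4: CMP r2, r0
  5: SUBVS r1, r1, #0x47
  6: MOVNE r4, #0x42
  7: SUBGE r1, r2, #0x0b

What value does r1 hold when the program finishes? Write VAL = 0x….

[0] flags=1000 → (cmp)
[1] flags=1000 MI?T → r0=0x23
[2] flags=1000 LT?T → r4=0x62
[3] flags=1000 PL?F → skip
[4] flags=0010 → (cmp)
[5] flags=0010 VS?F → skip
[6] flags=0010 NE?T → r4=0x42
[7] flags=0010 GE?T → r1=0x41

VAL = 0x41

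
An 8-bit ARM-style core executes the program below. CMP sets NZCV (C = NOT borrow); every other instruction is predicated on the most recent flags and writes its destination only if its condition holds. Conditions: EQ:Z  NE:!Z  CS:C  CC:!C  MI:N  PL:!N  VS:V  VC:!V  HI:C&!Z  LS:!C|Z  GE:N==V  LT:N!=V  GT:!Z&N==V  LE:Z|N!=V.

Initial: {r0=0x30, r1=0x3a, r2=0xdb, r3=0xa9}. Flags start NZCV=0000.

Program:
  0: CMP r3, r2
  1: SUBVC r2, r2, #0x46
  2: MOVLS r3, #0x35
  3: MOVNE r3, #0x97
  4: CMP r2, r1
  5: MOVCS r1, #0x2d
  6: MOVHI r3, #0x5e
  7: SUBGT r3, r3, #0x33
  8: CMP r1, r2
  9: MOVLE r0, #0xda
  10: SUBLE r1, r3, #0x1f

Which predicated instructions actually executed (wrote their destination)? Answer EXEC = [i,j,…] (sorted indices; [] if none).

0: ✓ CMP  NZCV=1000
1: ✓ SUBVC  r2←0x95
2: ✓ MOVLS  r3←0x35
3: ✓ MOVNE  r3←0x97
4: ✓ CMP  NZCV=0011
5: ✓ MOVCS  r1←0x2d
6: ✓ MOVHI  r3←0x5e
7: · SUBGT
8: ✓ CMP  NZCV=1001
9: · MOVLE
10: · SUBLE

EXEC = [1,2,3,5,6]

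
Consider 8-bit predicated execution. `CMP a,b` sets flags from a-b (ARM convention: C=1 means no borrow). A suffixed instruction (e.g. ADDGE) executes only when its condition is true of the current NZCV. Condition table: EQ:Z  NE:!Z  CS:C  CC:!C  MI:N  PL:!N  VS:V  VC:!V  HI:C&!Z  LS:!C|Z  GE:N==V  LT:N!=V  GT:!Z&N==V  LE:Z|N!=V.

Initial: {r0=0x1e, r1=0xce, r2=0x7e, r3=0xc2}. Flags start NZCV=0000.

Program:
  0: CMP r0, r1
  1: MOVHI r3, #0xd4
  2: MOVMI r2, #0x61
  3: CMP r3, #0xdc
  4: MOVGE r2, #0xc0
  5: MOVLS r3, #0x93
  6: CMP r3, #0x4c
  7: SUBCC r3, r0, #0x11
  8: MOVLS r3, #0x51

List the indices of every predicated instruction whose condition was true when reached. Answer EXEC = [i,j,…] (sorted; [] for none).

EXEC = [5]

0: ✓ CMP  NZCV=0000
1: · MOVHI
2: · MOVMI
3: ✓ CMP  NZCV=1000
4: · MOVGE
5: ✓ MOVLS  r3←0x93
6: ✓ CMP  NZCV=0011
7: · SUBCC
8: · MOVLS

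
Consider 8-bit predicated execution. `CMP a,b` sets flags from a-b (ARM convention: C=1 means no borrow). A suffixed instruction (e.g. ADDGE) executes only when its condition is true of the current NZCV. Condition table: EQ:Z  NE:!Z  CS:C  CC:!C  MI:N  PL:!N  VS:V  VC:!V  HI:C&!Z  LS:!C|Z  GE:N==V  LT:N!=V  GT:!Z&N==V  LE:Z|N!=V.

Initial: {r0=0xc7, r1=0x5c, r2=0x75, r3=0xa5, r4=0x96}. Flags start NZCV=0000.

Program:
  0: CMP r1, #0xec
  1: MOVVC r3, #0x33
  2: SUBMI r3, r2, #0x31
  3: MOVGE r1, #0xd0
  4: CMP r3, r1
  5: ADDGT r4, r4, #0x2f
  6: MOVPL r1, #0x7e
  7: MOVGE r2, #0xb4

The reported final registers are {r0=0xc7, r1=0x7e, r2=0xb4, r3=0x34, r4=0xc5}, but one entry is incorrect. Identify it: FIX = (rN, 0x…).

0: ✓ CMP  NZCV=0000
1: ✓ MOVVC  r3←0x33
2: · SUBMI
3: ✓ MOVGE  r1←0xd0
4: ✓ CMP  NZCV=0000
5: ✓ ADDGT  r4←0xc5
6: ✓ MOVPL  r1←0x7e
7: ✓ MOVGE  r2←0xb4

FIX = (r3, 0x33)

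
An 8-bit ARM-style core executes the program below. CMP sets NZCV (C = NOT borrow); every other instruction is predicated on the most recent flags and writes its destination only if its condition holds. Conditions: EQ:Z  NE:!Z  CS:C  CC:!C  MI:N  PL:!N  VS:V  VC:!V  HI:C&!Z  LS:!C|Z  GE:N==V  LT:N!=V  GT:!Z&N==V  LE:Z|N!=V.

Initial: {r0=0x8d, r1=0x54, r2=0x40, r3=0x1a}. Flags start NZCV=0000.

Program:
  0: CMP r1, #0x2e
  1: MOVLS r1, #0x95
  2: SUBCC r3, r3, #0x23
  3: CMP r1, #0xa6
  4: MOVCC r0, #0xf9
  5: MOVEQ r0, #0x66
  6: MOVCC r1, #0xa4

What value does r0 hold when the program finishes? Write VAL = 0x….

VAL = 0xf9

0: ✓ CMP  NZCV=0010
1: · MOVLS
2: · SUBCC
3: ✓ CMP  NZCV=1001
4: ✓ MOVCC  r0←0xf9
5: · MOVEQ
6: ✓ MOVCC  r1←0xa4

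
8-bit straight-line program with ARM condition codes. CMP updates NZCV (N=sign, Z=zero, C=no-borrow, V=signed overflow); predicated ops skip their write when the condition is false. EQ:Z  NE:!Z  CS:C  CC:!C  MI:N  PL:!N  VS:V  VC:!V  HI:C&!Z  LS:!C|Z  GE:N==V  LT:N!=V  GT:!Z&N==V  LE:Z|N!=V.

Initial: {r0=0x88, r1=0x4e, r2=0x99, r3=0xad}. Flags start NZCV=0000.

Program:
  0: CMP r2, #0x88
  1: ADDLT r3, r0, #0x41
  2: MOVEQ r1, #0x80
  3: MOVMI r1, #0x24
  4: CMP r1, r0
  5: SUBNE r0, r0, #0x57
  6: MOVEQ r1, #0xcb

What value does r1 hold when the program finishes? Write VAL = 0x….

[0] flags=0010 → (cmp)
[1] flags=0010 LT?F → skip
[2] flags=0010 EQ?F → skip
[3] flags=0010 MI?F → skip
[4] flags=1001 → (cmp)
[5] flags=1001 NE?T → r0=0x31
[6] flags=1001 EQ?F → skip

VAL = 0x4e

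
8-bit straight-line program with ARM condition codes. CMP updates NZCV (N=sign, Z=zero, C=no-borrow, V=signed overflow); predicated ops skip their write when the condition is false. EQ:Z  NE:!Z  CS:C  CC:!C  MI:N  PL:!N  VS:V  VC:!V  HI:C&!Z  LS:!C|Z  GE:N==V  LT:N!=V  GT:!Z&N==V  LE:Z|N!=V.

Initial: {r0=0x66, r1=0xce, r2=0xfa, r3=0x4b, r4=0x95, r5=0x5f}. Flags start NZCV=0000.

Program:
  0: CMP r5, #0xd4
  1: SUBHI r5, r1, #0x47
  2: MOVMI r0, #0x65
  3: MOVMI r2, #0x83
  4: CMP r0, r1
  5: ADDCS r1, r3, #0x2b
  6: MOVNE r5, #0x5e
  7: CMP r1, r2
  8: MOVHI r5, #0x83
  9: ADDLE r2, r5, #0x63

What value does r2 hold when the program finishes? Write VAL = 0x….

[0] flags=1001 → (cmp)
[1] flags=1001 HI?F → skip
[2] flags=1001 MI?T → r0=0x65
[3] flags=1001 MI?T → r2=0x83
[4] flags=1001 → (cmp)
[5] flags=1001 CS?F → skip
[6] flags=1001 NE?T → r5=0x5e
[7] flags=0010 → (cmp)
[8] flags=0010 HI?T → r5=0x83
[9] flags=0010 LE?F → skip

VAL = 0x83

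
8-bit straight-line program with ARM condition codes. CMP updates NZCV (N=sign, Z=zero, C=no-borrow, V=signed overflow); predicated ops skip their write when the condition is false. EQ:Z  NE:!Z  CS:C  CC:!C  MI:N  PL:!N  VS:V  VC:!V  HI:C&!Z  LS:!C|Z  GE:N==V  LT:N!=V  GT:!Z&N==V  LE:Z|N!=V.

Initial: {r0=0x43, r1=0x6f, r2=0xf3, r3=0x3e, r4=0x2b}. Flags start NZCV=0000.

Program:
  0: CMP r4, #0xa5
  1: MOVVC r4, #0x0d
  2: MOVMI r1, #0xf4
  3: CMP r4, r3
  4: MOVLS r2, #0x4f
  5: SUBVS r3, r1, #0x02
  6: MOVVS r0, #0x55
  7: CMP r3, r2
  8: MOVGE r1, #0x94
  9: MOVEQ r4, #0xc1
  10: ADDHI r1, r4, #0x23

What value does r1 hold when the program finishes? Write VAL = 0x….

[0] flags=1001 → (cmp)
[1] flags=1001 VC?F → skip
[2] flags=1001 MI?T → r1=0xf4
[3] flags=1000 → (cmp)
[4] flags=1000 LS?T → r2=0x4f
[5] flags=1000 VS?F → skip
[6] flags=1000 VS?F → skip
[7] flags=1000 → (cmp)
[8] flags=1000 GE?F → skip
[9] flags=1000 EQ?F → skip
[10] flags=1000 HI?F → skip

VAL = 0xf4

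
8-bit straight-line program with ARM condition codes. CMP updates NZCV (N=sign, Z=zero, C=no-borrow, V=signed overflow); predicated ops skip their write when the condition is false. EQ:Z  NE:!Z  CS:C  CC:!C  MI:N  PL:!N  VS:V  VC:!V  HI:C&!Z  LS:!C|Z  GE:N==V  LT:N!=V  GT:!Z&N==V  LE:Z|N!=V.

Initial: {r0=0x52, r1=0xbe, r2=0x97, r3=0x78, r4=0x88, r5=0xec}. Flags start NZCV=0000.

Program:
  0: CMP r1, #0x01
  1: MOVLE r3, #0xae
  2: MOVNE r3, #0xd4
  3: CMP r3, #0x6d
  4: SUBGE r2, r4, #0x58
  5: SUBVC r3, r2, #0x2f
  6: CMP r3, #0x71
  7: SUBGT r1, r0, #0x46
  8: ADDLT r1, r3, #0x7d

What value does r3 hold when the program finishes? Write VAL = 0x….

VAL = 0xd4

0: ✓ CMP  NZCV=1010
1: ✓ MOVLE  r3←0xae
2: ✓ MOVNE  r3←0xd4
3: ✓ CMP  NZCV=0011
4: · SUBGE
5: · SUBVC
6: ✓ CMP  NZCV=0011
7: · SUBGT
8: ✓ ADDLT  r1←0x51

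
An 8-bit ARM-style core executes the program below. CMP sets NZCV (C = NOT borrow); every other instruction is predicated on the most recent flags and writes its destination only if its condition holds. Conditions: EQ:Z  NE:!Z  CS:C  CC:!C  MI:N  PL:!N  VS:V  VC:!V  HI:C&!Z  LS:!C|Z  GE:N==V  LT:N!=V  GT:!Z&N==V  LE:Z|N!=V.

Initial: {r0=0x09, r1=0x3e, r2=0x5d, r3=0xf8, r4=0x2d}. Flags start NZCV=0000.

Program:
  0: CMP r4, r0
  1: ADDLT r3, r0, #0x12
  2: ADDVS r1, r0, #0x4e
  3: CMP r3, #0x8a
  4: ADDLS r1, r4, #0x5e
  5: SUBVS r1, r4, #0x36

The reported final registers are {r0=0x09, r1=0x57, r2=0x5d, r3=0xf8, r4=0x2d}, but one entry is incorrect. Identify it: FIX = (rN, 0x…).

FIX = (r1, 0x3e)

0: ✓ CMP  NZCV=0010
1: · ADDLT
2: · ADDVS
3: ✓ CMP  NZCV=0010
4: · ADDLS
5: · SUBVS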